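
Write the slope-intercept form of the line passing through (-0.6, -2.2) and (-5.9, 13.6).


m = (15.8)/(-5.3) = -2.9811
b = y1 - m*x1 = -2.2 - (15.8*(-0.6))/(-5.3) = -2.2 - 1.7887 = -3.9887

y = -2.9811x - 3.9887


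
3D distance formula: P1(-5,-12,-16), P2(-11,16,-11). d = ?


dx=-6, dy=28, dz=5
d = sqrt(36+784+25) = sqrt(845) = 29.0689

29.0689


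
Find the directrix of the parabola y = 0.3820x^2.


a = 0.3820
1/(4a) = 0.6545
directrix: y = -0.6545 = -0.6545

y = -0.6545


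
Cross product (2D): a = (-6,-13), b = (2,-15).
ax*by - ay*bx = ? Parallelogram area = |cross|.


cross = -6*(-15) + 13*2 = 90 + 26 = 116
Parallelogram area = |116| = 116

cross = 116, parallelogram area = 116


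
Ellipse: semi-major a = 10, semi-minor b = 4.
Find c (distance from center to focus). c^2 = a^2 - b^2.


c^2 = 10^2 - 4^2 = 100 - 16 = 84
c = sqrt(84) = 9.1652

c = 9.1652


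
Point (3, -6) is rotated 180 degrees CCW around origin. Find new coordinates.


cos(180) = -1, sin(180) = 0
x' = 3*(-1) + 6*0 = -3
y' = 3*0 - 6*(-1) = 6

(-3, 6)


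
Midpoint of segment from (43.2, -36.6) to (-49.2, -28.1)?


Mx = (43.2 - 49.2)/2 = -6.0/2 = -3.0000
My = (-36.6 - 28.1)/2 = -64.7/2 = -32.3500

(-3.0000, -32.3500)


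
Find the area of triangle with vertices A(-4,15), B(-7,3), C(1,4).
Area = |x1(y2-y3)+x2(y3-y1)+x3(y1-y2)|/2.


-4*(3-4) = 4
-7*(4-15) = 77
1*(15-3) = 12
sum = 93
Area = |93|/2 = 46.5000

46.5000 sq units


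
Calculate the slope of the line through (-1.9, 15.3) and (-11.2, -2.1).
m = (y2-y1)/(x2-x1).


dy = -2.1 - 15.3 = -17.4
dx = -11.2 + 1.9 = -9.3
m = -17.4/(-9.3) = 1.8710

m = 1.8710


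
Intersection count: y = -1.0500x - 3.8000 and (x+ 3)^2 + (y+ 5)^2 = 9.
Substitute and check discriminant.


Substitute y = -1.0500x - 3.8000: (x+ 3)^2 + (-1.0500x- 3.8000+ 5)^2 = 9
Expand to Ax^2 + Bx + C = 0, where b-k = 1.2
A = 1+m^2 = 2.1025
B = 2(m(b-k) - h) = 2(-1.0500*1.2 + 3) = 3.48
C = h^2 + (b-k)^2 - r^2 = 9 + 1.44 - 9 = 1.44
disc = B^2-4AC = 12.1104 - 12.1104 = 0
disc = 0

1 intersection point (tangent)


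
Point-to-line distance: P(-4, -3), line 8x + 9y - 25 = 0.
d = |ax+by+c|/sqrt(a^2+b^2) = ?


|8*(-4) + 9*(-3) - 25| = |-84| = 84
sqrt(64 + 81) = sqrt(145) = 12.0416
d = 84/sqrt(145) = 6.9758

6.9758


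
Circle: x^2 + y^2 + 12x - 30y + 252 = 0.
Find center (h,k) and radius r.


h = -D/2 = -12/2 = -6
k = -E/2 = 30/2 = 15
r^2 = h^2 + k^2 - F = 36 + 225 - 252 = 9
r = 3

Center (-6, 15), radius = 3


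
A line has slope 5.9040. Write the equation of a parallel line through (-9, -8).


Parallel lines have equal slopes.
m2 = 5.9040
b2 = -8 - 5.9040*(-9) = 45.1360

y = 5.9040x + 45.1360


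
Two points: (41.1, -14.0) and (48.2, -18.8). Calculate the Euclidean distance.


dx = 48.2 - 41.1 = 7.1
dy = -18.8 + 14.0 = -4.8
d = sqrt(50.41 + 23.04) = sqrt(73.45) = 8.5703

8.5703


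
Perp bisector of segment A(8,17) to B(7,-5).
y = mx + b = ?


Midpoint = (7.5, 6)
Slope of AB = dy/dx = -22/(-1) = 22.0000
Perp slope = -dx/dy = -1/22 = -0.0455
b = My - (perp slope)*Mx = 6 + (-1*7.5)/(-22) = 6 + 0.3409 = 6.3409

y = -0.0455x + 6.3409


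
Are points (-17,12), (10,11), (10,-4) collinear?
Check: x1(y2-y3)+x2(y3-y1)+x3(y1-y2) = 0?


-17*(11+ 4) + 10*(-4-12) + 10*(12-11)
= -255 - 160 + 10 = -405

No, not collinear (determinant = -405)


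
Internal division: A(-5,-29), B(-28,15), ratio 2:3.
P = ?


Px = (2*(-28) + 3*(-5))/5 = -71/5 = -14.2000
Py = (2*15 + 3*(-29))/5 = -57/5 = -11.4000

P = (-14.2000, -11.4000)


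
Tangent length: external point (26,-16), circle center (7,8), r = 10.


d = sqrt((26-7)^2 + (-16-8)^2) = sqrt(361+576) = 30.6105
L = sqrt(937.0000 - 100) = sqrt(837.0000) = 28.9310

28.9310


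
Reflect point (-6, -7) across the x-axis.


Reflection rule for x-axis: (x, -y)
(-6, -7) -> (-6, 7)

(-6, 7)


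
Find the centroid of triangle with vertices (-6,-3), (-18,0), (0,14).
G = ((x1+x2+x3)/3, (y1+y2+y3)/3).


Gx = (-6- 18+0)/3 = -24/3 = -8.0000
Gy = (-3+0+14)/3 = 11/3 = 3.6667

G = (-8.0000, 3.6667)


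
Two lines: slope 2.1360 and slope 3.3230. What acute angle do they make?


m1-m2 = -1.187
1+m1*m2 = 8.097928
tan(theta) = |-1.187/8.097928| = 0.146581
theta = arctan(|-1.187/8.097928|) = 8.3391 degrees (acute angle)

8.3391 degrees


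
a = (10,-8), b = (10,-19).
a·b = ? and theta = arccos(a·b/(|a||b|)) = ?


a·b = 10*10 - 8*(-19) = 100 + 152 = 252
|a| = sqrt(100+64) = 12.8062
|b| = sqrt(100+361) = 21.4709
cos(theta) = 252/(sqrt(164)*sqrt(461)) = 252/sqrt(75604) = 0.916491
theta = arccos(252/sqrt(75604)) = 23.5817 degrees

a·b = 252, theta = 23.5817 deg


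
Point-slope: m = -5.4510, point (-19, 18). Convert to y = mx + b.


y - 18 = -5.4510(x + 19)
y = -5.4510x + 18 + 5.4510*(-19)
y = -5.4510x - 85.5690

y = -5.4510x - 85.5690


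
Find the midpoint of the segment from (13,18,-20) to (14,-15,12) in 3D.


Mx = (13+14)/2 = 13.5000
My = (18- 15)/2 = 1.5000
Mz = (-20+12)/2 = -4.0000

M = (13.5000, 1.5000, -4.0000)


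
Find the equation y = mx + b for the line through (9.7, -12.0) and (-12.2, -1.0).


m = (11.0)/(-21.9) = -0.5023
b = y1 - m*x1 = -12.0 - (11.0*9.7)/(-21.9) = -12.0 + 4.8721 = -7.1279

y = -0.5023x - 7.1279


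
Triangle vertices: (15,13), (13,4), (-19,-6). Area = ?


15*(4+ 6) = 150
13*(-6-13) = -247
-19*(13-4) = -171
sum = -268
Area = |-268|/2 = 134.0000

134.0000 sq units


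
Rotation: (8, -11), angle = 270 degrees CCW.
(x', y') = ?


cos(270) = 0, sin(270) = -1
x' = 8*0 + 11*(-1) = -11
y' = 8*(-1) - 11*0 = -8

(-11, -8)


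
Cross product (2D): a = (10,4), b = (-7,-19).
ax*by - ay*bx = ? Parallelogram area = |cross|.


cross = 10*(-19) - 4*(-7) = -190 + 28 = -162
Parallelogram area = |-162| = 162

cross = -162, parallelogram area = 162


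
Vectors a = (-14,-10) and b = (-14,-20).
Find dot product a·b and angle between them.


a·b = -14*(-14) - 10*(-20) = 196 + 200 = 396
|a| = sqrt(196+100) = 17.2047
|b| = sqrt(196+400) = 24.4131
cos(theta) = 396/(sqrt(296)*sqrt(596)) = 396/sqrt(176416) = 0.942814
theta = arccos(396/sqrt(176416)) = 19.4703 degrees

a·b = 396, theta = 19.4703 deg


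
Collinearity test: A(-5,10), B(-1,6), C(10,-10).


-5*(6+ 10) - 1*(-10-10) + 10*(10-6)
= -80 + 20 + 40 = -20

No, not collinear (determinant = -20)


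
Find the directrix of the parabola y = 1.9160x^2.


a = 1.9160
1/(4a) = 0.1305
directrix: y = -0.1305 = -0.1305

y = -0.1305


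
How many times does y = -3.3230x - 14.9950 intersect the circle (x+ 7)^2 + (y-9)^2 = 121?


Substitute y = -3.3230x - 14.9950: (x+ 7)^2 + (-3.3230x- 14.9950-9)^2 = 121
Expand to Ax^2 + Bx + C = 0, where b-k = -23.995
A = 1+m^2 = 12.042329
B = 2(m(b-k) - h) = 2(-3.3230*(-23.995) + 7) = 173.47077
C = h^2 + (b-k)^2 - r^2 = 49 + 575.760025 - 121 = 503.760025
disc = B^2-4AC = 30092.1080 - 24265.7758 = 5826.3322
disc > 0

2 intersection points


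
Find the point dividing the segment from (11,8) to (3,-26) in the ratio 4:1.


Px = (4*3 + 1*11)/5 = 23/5 = 4.6000
Py = (4*(-26) + 1*8)/5 = -96/5 = -19.2000

P = (4.6000, -19.2000)


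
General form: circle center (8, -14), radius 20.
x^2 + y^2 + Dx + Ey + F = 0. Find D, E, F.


(x-8)^2 + (y+ 14)^2 = 20^2
D = -2h = -16, E = -2k = 28
F = h^2+k^2-r^2 = 64+196-400 = -140

D = -16, E = 28, F = -140


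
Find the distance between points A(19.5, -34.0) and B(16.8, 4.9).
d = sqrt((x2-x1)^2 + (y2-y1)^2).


dx = 16.8 - 19.5 = -2.7
dy = 4.9 + 34.0 = 38.9
d = sqrt(7.29 + 1513.21) = sqrt(1520.5) = 38.9936

38.9936


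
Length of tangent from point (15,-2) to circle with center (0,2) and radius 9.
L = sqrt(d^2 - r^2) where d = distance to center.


d = sqrt((15-0)^2 + (-2-2)^2) = sqrt(225+16) = 15.5242
L = sqrt(241.0000 - 81) = sqrt(160.0000) = 12.6491

12.6491


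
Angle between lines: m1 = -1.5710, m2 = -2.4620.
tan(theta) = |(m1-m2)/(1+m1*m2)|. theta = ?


m1-m2 = 0.891
1+m1*m2 = 4.867802
tan(theta) = |0.891/4.867802| = 0.183039
theta = arctan(|0.891/4.867802|) = 10.3726 degrees (acute angle)

10.3726 degrees


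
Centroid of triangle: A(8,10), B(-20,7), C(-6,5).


Gx = (8- 20- 6)/3 = -18/3 = -6.0000
Gy = (10+7+5)/3 = 22/3 = 7.3333

G = (-6.0000, 7.3333)


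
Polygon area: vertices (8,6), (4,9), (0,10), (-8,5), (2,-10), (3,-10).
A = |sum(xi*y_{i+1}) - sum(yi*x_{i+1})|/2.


sum(xi*y_{i+1}) = 8*9 + 4*10 + 0*5 - 8*(-10) + 2*(-10) + 3*6 = 190
sum(yi*x_{i+1}) = 6*4 + 9*0 + 10*(-8) + 5*2 - 10*3 - 10*8 = -156
Area = |190 + 156|/2 = 346/2 = 173.0000

173.0000 sq units


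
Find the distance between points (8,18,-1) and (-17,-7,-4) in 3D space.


dx=-25, dy=-25, dz=-3
d = sqrt(625+625+9) = sqrt(1259) = 35.4824

35.4824


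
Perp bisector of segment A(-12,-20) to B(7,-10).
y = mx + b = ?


Midpoint = (-2.5, -15)
Slope of AB = dy/dx = 10/19 = 0.5263
Perp slope = -dx/dy = -19/10 = -1.9000
b = My - (perp slope)*Mx = -15 + (19*(-2.5))/10 = -15 - 4.7500 = -19.7500

y = -1.9000x - 19.7500


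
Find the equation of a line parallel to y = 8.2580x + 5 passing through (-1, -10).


Parallel lines have equal slopes.
m2 = 8.2580
b2 = -10 - 8.2580*(-1) = -1.7420

y = 8.2580x - 1.7420


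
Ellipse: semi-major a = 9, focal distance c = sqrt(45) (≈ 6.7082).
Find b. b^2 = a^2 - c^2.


b^2 = 9^2 - (sqrt(45))^2 = 81 - 45 = 36
b = sqrt(36) = 6

b = 6


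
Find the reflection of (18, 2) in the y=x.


Reflection rule for y=x: (y, x)
(18, 2) -> (2, 18)

(2, 18)


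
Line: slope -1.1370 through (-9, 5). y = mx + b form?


y - 5 = -1.1370(x + 9)
y = -1.1370x + 5 + 1.1370*(-9)
y = -1.1370x - 5.2330

y = -1.1370x - 5.2330


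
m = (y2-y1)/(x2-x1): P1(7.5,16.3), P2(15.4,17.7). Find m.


dy = 17.7 - 16.3 = 1.4
dx = 15.4 - 7.5 = 7.9
m = 1.4/7.9 = 0.1772

m = 0.1772


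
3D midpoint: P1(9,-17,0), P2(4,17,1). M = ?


Mx = (9+4)/2 = 6.5000
My = (-17+17)/2 = 0
Mz = (0+1)/2 = 0.5000

M = (6.5000, 0, 0.5000)


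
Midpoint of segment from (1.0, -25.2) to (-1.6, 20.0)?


Mx = (1.0 - 1.6)/2 = -0.6/2 = -0.3000
My = (-25.2 + 20.0)/2 = -5.2/2 = -2.6000

(-0.3000, -2.6000)


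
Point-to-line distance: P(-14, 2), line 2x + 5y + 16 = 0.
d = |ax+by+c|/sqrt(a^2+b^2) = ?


|2*(-14) + 5*2 + 16| = |-2| = 2
sqrt(4 + 25) = sqrt(29) = 5.3852
d = 2/sqrt(29) = 0.3714

0.3714


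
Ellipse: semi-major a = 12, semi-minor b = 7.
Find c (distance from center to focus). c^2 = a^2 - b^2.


c^2 = 12^2 - 7^2 = 144 - 49 = 95
c = sqrt(95) = 9.7468

c = 9.7468


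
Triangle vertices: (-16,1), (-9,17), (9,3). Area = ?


-16*(17-3) = -224
-9*(3-1) = -18
9*(1-17) = -144
sum = -386
Area = |-386|/2 = 193.0000

193.0000 sq units


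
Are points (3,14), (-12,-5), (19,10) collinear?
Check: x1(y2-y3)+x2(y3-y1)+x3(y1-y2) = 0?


3*(-5-10) - 12*(10-14) + 19*(14+ 5)
= -45 + 48 + 361 = 364

No, not collinear (determinant = 364)


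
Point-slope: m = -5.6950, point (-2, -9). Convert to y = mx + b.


y + 9 = -5.6950(x + 2)
y = -5.6950x - 9 + 5.6950*(-2)
y = -5.6950x - 20.3900

y = -5.6950x - 20.3900


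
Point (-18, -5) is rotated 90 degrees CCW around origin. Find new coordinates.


cos(90) = 0, sin(90) = 1
x' = -18*0 + 5*1 = 5
y' = -18*1 - 5*0 = -18

(5, -18)


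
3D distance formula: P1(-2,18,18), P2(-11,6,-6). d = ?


dx=-9, dy=-12, dz=-24
d = sqrt(81+144+576) = sqrt(801) = 28.3019

28.3019


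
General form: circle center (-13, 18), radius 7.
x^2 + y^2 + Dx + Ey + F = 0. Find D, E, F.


(x+ 13)^2 + (y-18)^2 = 7^2
D = -2h = 26, E = -2k = -36
F = h^2+k^2-r^2 = 169+324-49 = 444

D = 26, E = -36, F = 444


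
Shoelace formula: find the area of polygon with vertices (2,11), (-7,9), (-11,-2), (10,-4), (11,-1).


sum(xi*y_{i+1}) = 2*9 - 7*(-2) - 11*(-4) + 10*(-1) + 11*11 = 187
sum(yi*x_{i+1}) = 11*(-7) + 9*(-11) - 2*10 - 4*11 - 1*2 = -242
Area = |187 + 242|/2 = 429/2 = 214.5000

214.5000 sq units


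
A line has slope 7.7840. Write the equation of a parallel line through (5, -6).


Parallel lines have equal slopes.
m2 = 7.7840
b2 = -6 - 7.7840*5 = -44.9200

y = 7.7840x - 44.9200


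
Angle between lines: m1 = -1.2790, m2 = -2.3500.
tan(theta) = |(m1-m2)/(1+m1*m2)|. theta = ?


m1-m2 = 1.071
1+m1*m2 = 4.00565
tan(theta) = |1.071/4.00565| = 0.267372
theta = arctan(|1.071/4.00565|) = 14.9692 degrees (acute angle)

14.9692 degrees


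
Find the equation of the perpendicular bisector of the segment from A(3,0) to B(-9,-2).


Midpoint = (-3, -1)
Slope of AB = dy/dx = -2/(-12) = 0.1667
Perp slope = -dx/dy = -12/2 = -6.0000
b = My - (perp slope)*Mx = -1 + (-12*(-3))/(-2) = -1 - 18.0000 = -19.0000

y = -6.0000x - 19.0000


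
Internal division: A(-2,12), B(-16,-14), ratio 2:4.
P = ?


Px = (2*(-16) + 4*(-2))/6 = -40/6 = -6.6667
Py = (2*(-14) + 4*12)/6 = 20/6 = 3.3333

P = (-6.6667, 3.3333)


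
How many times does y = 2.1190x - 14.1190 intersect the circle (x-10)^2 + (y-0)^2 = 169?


Substitute y = 2.1190x - 14.1190: (x-10)^2 + (2.1190x- 14.1190-0)^2 = 169
Expand to Ax^2 + Bx + C = 0, where b-k = -14.119
A = 1+m^2 = 5.490161
B = 2(m(b-k) - h) = 2(2.1190*(-14.119) - 10) = -79.836322
C = h^2 + (b-k)^2 - r^2 = 100 + 199.346161 - 169 = 130.346161
disc = B^2-4AC = 6373.8383 - 2862.4856 = 3511.3527
disc > 0

2 intersection points


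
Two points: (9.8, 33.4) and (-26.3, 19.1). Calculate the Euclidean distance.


dx = -26.3 - 9.8 = -36.1
dy = 19.1 - 33.4 = -14.3
d = sqrt(1303.21 + 204.49) = sqrt(1507.7) = 38.8291

38.8291


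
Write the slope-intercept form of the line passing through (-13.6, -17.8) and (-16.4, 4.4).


m = (22.2)/(-2.8) = -7.9286
b = y1 - m*x1 = -17.8 - (22.2*(-13.6))/(-2.8) = -17.8 - 107.8286 = -125.6286

y = -7.9286x - 125.6286


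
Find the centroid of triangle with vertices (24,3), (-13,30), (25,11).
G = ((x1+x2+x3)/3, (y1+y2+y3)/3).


Gx = (24- 13+25)/3 = 36/3 = 12.0000
Gy = (3+30+11)/3 = 44/3 = 14.6667

G = (12.0000, 14.6667)


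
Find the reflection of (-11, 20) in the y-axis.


Reflection rule for y-axis: (-x, y)
(-11, 20) -> (11, 20)

(11, 20)


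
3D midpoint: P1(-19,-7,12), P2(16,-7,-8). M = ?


Mx = (-19+16)/2 = -1.5000
My = (-7- 7)/2 = -7.0000
Mz = (12- 8)/2 = 2.0000

M = (-1.5000, -7.0000, 2.0000)


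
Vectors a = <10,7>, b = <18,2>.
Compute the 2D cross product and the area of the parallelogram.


cross = 10*2 - 7*18 = 20 - 126 = -106
Parallelogram area = |-106| = 106

cross = -106, parallelogram area = 106


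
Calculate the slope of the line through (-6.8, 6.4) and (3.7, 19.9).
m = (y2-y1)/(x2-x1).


dy = 19.9 - 6.4 = 13.5
dx = 3.7 + 6.8 = 10.5
m = 13.5/10.5 = 1.2857

m = 1.2857


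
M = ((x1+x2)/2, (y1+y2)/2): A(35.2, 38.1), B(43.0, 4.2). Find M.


Mx = (35.2 + 43.0)/2 = 78.2/2 = 39.1000
My = (38.1 + 4.2)/2 = 42.3/2 = 21.1500

(39.1000, 21.1500)


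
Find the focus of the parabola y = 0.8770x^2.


a = 0.8770
4a = 3.5080
focus = (0, 1/3.5080) = (0, 0.2851)

Focus = (0, 0.2851)


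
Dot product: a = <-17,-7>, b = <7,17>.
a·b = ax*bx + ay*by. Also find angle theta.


a·b = -17*7 - 7*17 = -119 - 119 = -238
|a| = sqrt(289+49) = 18.3848
|b| = sqrt(49+289) = 18.3848
cos(theta) = -238/(sqrt(338)*sqrt(338)) = -238/sqrt(114244) = -0.704142
theta = arccos(-238/sqrt(114244)) = 134.7603 degrees

a·b = -238, theta = 134.7603 deg


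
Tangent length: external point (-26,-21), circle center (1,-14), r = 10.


d = sqrt((-26-1)^2 + (-21+ 14)^2) = sqrt(729+49) = 27.8927
L = sqrt(778.0000 - 100) = sqrt(678.0000) = 26.0384

26.0384


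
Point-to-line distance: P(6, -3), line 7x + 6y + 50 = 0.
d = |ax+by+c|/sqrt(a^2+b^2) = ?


|7*6 + 6*(-3) + 50| = |74| = 74
sqrt(49 + 36) = sqrt(85) = 9.2195
d = 74/sqrt(85) = 8.0264

8.0264


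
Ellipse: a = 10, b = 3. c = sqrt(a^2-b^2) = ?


c^2 = 10^2 - 3^2 = 100 - 9 = 91
c = sqrt(91) = 9.5394

c = 9.5394


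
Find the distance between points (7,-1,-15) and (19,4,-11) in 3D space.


dx=12, dy=5, dz=4
d = sqrt(144+25+16) = sqrt(185) = 13.6015

13.6015


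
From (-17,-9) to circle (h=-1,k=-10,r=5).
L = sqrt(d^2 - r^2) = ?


d = sqrt((-17+ 1)^2 + (-9+ 10)^2) = sqrt(256+1) = 16.0312
L = sqrt(257.0000 - 25) = sqrt(232.0000) = 15.2315

15.2315


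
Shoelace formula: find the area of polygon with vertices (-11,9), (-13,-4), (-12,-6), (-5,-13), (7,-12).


sum(xi*y_{i+1}) = -11*(-4) - 13*(-6) - 12*(-13) - 5*(-12) + 7*9 = 401
sum(yi*x_{i+1}) = 9*(-13) - 4*(-12) - 6*(-5) - 13*7 - 12*(-11) = 2
Area = |401 - 2|/2 = 399/2 = 199.5000

199.5000 sq units


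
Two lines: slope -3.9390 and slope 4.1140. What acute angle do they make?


m1-m2 = -8.053
1+m1*m2 = -15.205046
tan(theta) = |-8.053/(-15.205046)| = 0.529627
theta = arctan(|-8.053/(-15.205046)|) = 27.9069 degrees (acute angle)

27.9069 degrees


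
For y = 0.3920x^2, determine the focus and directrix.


a = 0.3920
1/(4a) = 0.6378
Focus = (0, 0.6378)
Directrix: y = -0.6378

Focus = (0, 0.6378), Directrix: y = -0.6378


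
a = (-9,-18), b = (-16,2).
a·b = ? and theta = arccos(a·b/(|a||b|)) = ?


a·b = -9*(-16) - 18*2 = 144 - 36 = 108
|a| = sqrt(81+324) = 20.1246
|b| = sqrt(256+4) = 16.1245
cos(theta) = 108/(sqrt(405)*sqrt(260)) = 108/sqrt(105300) = 0.332820
theta = arccos(108/sqrt(105300)) = 70.5600 degrees

a·b = 108, theta = 70.5600 deg


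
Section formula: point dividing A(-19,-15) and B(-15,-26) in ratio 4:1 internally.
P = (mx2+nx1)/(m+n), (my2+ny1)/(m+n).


Px = (4*(-15) + 1*(-19))/5 = -79/5 = -15.8000
Py = (4*(-26) + 1*(-15))/5 = -119/5 = -23.8000

P = (-15.8000, -23.8000)


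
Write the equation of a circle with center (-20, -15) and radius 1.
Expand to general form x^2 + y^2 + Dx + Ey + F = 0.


(x+ 20)^2 + (y+ 15)^2 = 1^2
D = -2h = 40, E = -2k = 30
F = h^2+k^2-r^2 = 400+225-1 = 624

x^2 + y^2 + 40x + 30y + 624 = 0


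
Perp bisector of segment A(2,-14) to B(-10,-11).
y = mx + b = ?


Midpoint = (-4, -12.5)
Slope of AB = dy/dx = 3/(-12) = -0.2500
Perp slope = -dx/dy = 12/3 = 4.0000
b = My - (perp slope)*Mx = -12.5 + (-12*(-4))/3 = -12.5 + 16.0000 = 3.5000

y = 4.0000x + 3.5000


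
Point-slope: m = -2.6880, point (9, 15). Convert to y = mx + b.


y - 15 = -2.6880(x - 9)
y = -2.6880x + 15 + 2.6880*9
y = -2.6880x + 39.1920

y = -2.6880x + 39.1920


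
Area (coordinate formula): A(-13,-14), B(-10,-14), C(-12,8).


-13*(-14-8) = 286
-10*(8+ 14) = -220
-12*(-14+ 14) = 0
sum = 66
Area = |66|/2 = 33.0000

33.0000 sq units


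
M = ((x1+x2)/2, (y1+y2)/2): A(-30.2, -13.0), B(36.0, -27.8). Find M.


Mx = (-30.2 + 36.0)/2 = 5.8/2 = 2.9000
My = (-13.0 - 27.8)/2 = -40.8/2 = -20.4000

(2.9000, -20.4000)


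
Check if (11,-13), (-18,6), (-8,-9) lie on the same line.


11*(6+ 9) - 18*(-9+ 13) - 8*(-13-6)
= 165 - 72 + 152 = 245

No, not collinear (determinant = 245)


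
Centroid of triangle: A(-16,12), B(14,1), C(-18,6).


Gx = (-16+14- 18)/3 = -20/3 = -6.6667
Gy = (12+1+6)/3 = 19/3 = 6.3333

G = (-6.6667, 6.3333)


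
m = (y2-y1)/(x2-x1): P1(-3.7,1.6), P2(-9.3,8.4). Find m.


dy = 8.4 - 1.6 = 6.8
dx = -9.3 + 3.7 = -5.6
m = 6.8/(-5.6) = -1.2143

m = -1.2143


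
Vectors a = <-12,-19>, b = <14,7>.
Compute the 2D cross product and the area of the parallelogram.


cross = -12*7 + 19*14 = -84 + 266 = 182
Parallelogram area = |182| = 182

cross = 182, parallelogram area = 182


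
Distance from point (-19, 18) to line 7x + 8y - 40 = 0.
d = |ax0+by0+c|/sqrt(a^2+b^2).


|7*(-19) + 8*18 - 40| = |-29| = 29
sqrt(49 + 64) = sqrt(113) = 10.6301
d = 29/sqrt(113) = 2.7281

2.7281


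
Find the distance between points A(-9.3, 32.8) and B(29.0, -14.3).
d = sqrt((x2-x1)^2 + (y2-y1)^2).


dx = 29.0 + 9.3 = 38.3
dy = -14.3 - 32.8 = -47.1
d = sqrt(1466.89 + 2218.41) = sqrt(3685.3) = 60.7067

60.7067


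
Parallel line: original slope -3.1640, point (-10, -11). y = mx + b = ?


Parallel lines have equal slopes.
m2 = -3.1640
b2 = -11 + 3.1640*(-10) = -42.6400

y = -3.1640x - 42.6400


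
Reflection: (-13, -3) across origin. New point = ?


Reflection rule for origin: (-x, -y)
(-13, -3) -> (13, 3)

(13, 3)


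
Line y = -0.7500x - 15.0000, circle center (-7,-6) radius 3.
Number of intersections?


Substitute y = -0.7500x - 15.0000: (x+ 7)^2 + (-0.7500x- 15.0000+ 6)^2 = 9
Expand to Ax^2 + Bx + C = 0, where b-k = -9
A = 1+m^2 = 1.5625
B = 2(m(b-k) - h) = 2(-0.7500*(-9) + 7) = 27.5
C = h^2 + (b-k)^2 - r^2 = 49 + 81 - 9 = 121
disc = B^2-4AC = 756.2500 - 756.2500 = 0
disc = 0

1 intersection point (tangent)


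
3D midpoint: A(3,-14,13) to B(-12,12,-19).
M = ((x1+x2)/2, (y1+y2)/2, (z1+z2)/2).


Mx = (3- 12)/2 = -4.5000
My = (-14+12)/2 = -1.0000
Mz = (13- 19)/2 = -3.0000

M = (-4.5000, -1.0000, -3.0000)


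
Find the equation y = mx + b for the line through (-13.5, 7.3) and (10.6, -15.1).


m = (-22.4)/(24.1) = -0.9295
b = y1 - m*x1 = 7.3 - (-22.4*(-13.5))/(24.1) = 7.3 - 12.5477 = -5.2477

y = -0.9295x - 5.2477


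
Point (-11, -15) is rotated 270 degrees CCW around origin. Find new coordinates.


cos(270) = 0, sin(270) = -1
x' = -11*0 + 15*(-1) = -15
y' = -11*(-1) - 15*0 = 11

(-15, 11)


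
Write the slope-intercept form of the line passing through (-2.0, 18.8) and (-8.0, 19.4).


m = (0.6)/(-6.0) = -0.1000
b = y1 - m*x1 = 18.8 - (0.6*(-2.0))/(-6.0) = 18.8 - 0.2000 = 18.6000

y = -0.1000x + 18.6000


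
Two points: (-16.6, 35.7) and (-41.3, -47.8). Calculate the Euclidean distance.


dx = -41.3 + 16.6 = -24.7
dy = -47.8 - 35.7 = -83.5
d = sqrt(610.09 + 6972.25) = sqrt(7582.34) = 87.0766

87.0766


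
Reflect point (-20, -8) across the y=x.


Reflection rule for y=x: (y, x)
(-20, -8) -> (-8, -20)

(-8, -20)


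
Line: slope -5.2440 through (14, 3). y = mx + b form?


y - 3 = -5.2440(x - 14)
y = -5.2440x + 3 + 5.2440*14
y = -5.2440x + 76.4160

y = -5.2440x + 76.4160


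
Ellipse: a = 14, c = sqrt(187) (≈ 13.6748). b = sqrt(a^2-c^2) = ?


b^2 = 14^2 - (sqrt(187))^2 = 196 - 187 = 9
b = sqrt(9) = 3

b = 3


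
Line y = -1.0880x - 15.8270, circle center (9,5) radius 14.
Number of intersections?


Substitute y = -1.0880x - 15.8270: (x-9)^2 + (-1.0880x- 15.8270-5)^2 = 196
Expand to Ax^2 + Bx + C = 0, where b-k = -20.827
A = 1+m^2 = 2.183744
B = 2(m(b-k) - h) = 2(-1.0880*(-20.827) - 9) = 27.319552
C = h^2 + (b-k)^2 - r^2 = 81 + 433.763929 - 196 = 318.763929
disc = B^2-4AC = 746.3579 - 2784.3953 = -2038.0374
disc < 0

0 intersection points


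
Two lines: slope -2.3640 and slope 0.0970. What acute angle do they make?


m1-m2 = -2.461
1+m1*m2 = 0.770692
tan(theta) = |-2.461/0.770692| = 3.193234
theta = arctan(|-2.461/0.770692|) = 72.6114 degrees (acute angle)

72.6114 degrees


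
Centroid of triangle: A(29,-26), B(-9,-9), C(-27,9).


Gx = (29- 9- 27)/3 = -7/3 = -2.3333
Gy = (-26- 9+9)/3 = -26/3 = -8.6667

G = (-2.3333, -8.6667)


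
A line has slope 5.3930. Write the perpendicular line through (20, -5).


Perpendicular slope = -1/m1 = -1/5.3930 = -0.1854
b2 = y0 - m2*x0 = -5 + 20/5.3930 = -5 + 3.7085 = -1.2915

y = -0.1854x - 1.2915


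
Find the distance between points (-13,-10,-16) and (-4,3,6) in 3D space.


dx=9, dy=13, dz=22
d = sqrt(81+169+484) = sqrt(734) = 27.0924

27.0924


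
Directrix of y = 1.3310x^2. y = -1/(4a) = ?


a = 1.3310
1/(4a) = 0.1878
directrix: y = -0.1878 = -0.1878

y = -0.1878


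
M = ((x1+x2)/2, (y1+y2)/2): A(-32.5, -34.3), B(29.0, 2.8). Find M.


Mx = (-32.5 + 29.0)/2 = -3.5/2 = -1.7500
My = (-34.3 + 2.8)/2 = -31.5/2 = -15.7500

(-1.7500, -15.7500)


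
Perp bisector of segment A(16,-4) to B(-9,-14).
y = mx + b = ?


Midpoint = (3.5, -9)
Slope of AB = dy/dx = -10/(-25) = 0.4000
Perp slope = -dx/dy = -25/10 = -2.5000
b = My - (perp slope)*Mx = -9 + (-25*3.5)/(-10) = -9 + 8.7500 = -0.2500

y = -2.5000x - 0.2500


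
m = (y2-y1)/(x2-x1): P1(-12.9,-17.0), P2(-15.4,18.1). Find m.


dy = 18.1 + 17.0 = 35.1
dx = -15.4 + 12.9 = -2.5
m = 35.1/(-2.5) = -14.0400

m = -14.0400


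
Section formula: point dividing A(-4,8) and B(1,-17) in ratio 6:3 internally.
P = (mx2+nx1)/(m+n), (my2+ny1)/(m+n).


Px = (6*1 + 3*(-4))/9 = -6/9 = -0.6667
Py = (6*(-17) + 3*8)/9 = -78/9 = -8.6667

P = (-0.6667, -8.6667)


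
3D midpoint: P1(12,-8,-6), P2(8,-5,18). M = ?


Mx = (12+8)/2 = 10.0000
My = (-8- 5)/2 = -6.5000
Mz = (-6+18)/2 = 6.0000

M = (10.0000, -6.5000, 6.0000)


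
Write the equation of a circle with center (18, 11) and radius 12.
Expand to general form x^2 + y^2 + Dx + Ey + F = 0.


(x-18)^2 + (y-11)^2 = 12^2
D = -2h = -36, E = -2k = -22
F = h^2+k^2-r^2 = 324+121-144 = 301

x^2 + y^2 - 36x - 22y + 301 = 0


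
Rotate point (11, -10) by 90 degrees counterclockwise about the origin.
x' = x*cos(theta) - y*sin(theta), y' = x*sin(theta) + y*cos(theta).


cos(90) = 0, sin(90) = 1
x' = 11*0 + 10*1 = 10
y' = 11*1 - 10*0 = 11

(10, 11)


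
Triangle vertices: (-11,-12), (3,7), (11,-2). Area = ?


-11*(7+ 2) = -99
3*(-2+ 12) = 30
11*(-12-7) = -209
sum = -278
Area = |-278|/2 = 139.0000

139.0000 sq units


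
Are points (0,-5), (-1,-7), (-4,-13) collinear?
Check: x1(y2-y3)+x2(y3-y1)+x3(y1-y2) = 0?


0*(-7+ 13) - 1*(-13+ 5) - 4*(-5+ 7)
= 0 + 8 - 8 = 0

Yes, collinear (determinant = 0)


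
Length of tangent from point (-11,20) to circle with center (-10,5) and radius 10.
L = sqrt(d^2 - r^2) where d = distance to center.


d = sqrt((-11+ 10)^2 + (20-5)^2) = sqrt(1+225) = 15.0333
L = sqrt(226.0000 - 100) = sqrt(126.0000) = 11.2250

11.2250


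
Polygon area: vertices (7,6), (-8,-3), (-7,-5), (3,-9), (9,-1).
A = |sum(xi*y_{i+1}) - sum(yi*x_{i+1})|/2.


sum(xi*y_{i+1}) = 7*(-3) - 8*(-5) - 7*(-9) + 3*(-1) + 9*6 = 133
sum(yi*x_{i+1}) = 6*(-8) - 3*(-7) - 5*3 - 9*9 - 1*7 = -130
Area = |133 + 130|/2 = 263/2 = 131.5000

131.5000 sq units


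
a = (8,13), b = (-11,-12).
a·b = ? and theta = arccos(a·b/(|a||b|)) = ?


a·b = 8*(-11) + 13*(-12) = -88 - 156 = -244
|a| = sqrt(64+169) = 15.2643
|b| = sqrt(121+144) = 16.2788
cos(theta) = -244/(sqrt(233)*sqrt(265)) = -244/sqrt(61745) = -0.981949
theta = arccos(-244/sqrt(61745)) = 169.0971 degrees

a·b = -244, theta = 169.0971 deg


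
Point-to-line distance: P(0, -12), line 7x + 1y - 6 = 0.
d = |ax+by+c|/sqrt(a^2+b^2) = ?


|7*0 + 1*(-12) - 6| = |-18| = 18
sqrt(49 + 1) = sqrt(50) = 7.0711
d = 18/sqrt(50) = 2.5456

2.5456


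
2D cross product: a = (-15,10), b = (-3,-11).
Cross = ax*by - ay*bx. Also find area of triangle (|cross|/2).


cross = -15*(-11) - 10*(-3) = 165 + 30 = 195
Triangle area = |195|/2 = 195/2 = 97.5000

cross = 195, triangle area = 97.5000


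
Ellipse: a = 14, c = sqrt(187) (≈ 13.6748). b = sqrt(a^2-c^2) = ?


b^2 = 14^2 - (sqrt(187))^2 = 196 - 187 = 9
b = sqrt(9) = 3

b = 3


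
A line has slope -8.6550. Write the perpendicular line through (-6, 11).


Perpendicular slope = -1/m1 = -1/(-8.6550) = 0.1155
b2 = y0 - m2*x0 = 11 - 6/(-8.6550) = 11 + 0.6932 = 11.6932

y = 0.1155x + 11.6932


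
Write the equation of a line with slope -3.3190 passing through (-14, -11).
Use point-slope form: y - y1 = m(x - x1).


y + 11 = -3.3190(x + 14)
y = -3.3190x - 11 + 3.3190*(-14)
y = -3.3190x - 57.4660

y = -3.3190x - 57.4660


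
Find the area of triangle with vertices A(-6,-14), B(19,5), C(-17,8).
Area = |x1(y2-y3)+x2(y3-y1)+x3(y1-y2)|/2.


-6*(5-8) = 18
19*(8+ 14) = 418
-17*(-14-5) = 323
sum = 759
Area = |759|/2 = 379.5000

379.5000 sq units


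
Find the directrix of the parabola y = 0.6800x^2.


a = 0.6800
1/(4a) = 0.3676
directrix: y = -0.3676 = -0.3676

y = -0.3676


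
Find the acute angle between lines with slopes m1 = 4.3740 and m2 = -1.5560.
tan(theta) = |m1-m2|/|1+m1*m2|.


m1-m2 = 5.93
1+m1*m2 = -5.805944
tan(theta) = |5.93/(-5.805944)| = 1.021367
theta = arctan(|5.93/(-5.805944)|) = 45.6056 degrees (acute angle)

45.6056 degrees


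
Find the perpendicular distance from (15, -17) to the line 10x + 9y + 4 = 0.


|10*15 + 9*(-17) + 4| = |1| = 1
sqrt(100 + 81) = sqrt(181) = 13.4536
d = 1/sqrt(181) = 0.0743

0.0743


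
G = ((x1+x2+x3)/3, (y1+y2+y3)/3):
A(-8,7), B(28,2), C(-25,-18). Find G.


Gx = (-8+28- 25)/3 = -5/3 = -1.6667
Gy = (7+2- 18)/3 = -9/3 = -3.0000

G = (-1.6667, -3.0000)


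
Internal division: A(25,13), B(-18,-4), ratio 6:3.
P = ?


Px = (6*(-18) + 3*25)/9 = -33/9 = -3.6667
Py = (6*(-4) + 3*13)/9 = 15/9 = 1.6667

P = (-3.6667, 1.6667)


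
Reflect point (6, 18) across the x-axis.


Reflection rule for x-axis: (x, -y)
(6, 18) -> (6, -18)

(6, -18)


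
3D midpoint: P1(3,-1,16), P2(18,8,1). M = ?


Mx = (3+18)/2 = 10.5000
My = (-1+8)/2 = 3.5000
Mz = (16+1)/2 = 8.5000

M = (10.5000, 3.5000, 8.5000)


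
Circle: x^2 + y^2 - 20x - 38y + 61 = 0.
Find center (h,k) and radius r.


h = -D/2 = 20/2 = 10
k = -E/2 = 38/2 = 19
r^2 = h^2 + k^2 - F = 100 + 361 - 61 = 400
r = 20

Center (10, 19), radius = 20


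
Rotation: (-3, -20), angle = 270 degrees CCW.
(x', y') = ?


cos(270) = 0, sin(270) = -1
x' = -3*0 + 20*(-1) = -20
y' = -3*(-1) - 20*0 = 3

(-20, 3)


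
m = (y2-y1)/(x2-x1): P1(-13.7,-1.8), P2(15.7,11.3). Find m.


dy = 11.3 + 1.8 = 13.1
dx = 15.7 + 13.7 = 29.4
m = 13.1/29.4 = 0.4456

m = 0.4456


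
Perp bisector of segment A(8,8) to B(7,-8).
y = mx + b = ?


Midpoint = (7.5, 0)
Slope of AB = dy/dx = -16/(-1) = 16.0000
Perp slope = -dx/dy = -1/16 = -0.0625
b = My - (perp slope)*Mx = 0 + (-1*7.5)/(-16) = 0 + 0.4688 = 0.4688

y = -0.0625x + 0.4688


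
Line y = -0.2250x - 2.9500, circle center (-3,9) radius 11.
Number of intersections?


Substitute y = -0.2250x - 2.9500: (x+ 3)^2 + (-0.2250x- 2.9500-9)^2 = 121
Expand to Ax^2 + Bx + C = 0, where b-k = -11.95
A = 1+m^2 = 1.050625
B = 2(m(b-k) - h) = 2(-0.2250*(-11.95) + 3) = 11.3775
C = h^2 + (b-k)^2 - r^2 = 9 + 142.8025 - 121 = 30.8025
disc = B^2-4AC = 129.4475 - 129.4475 = 0
disc = 0

1 intersection point (tangent)


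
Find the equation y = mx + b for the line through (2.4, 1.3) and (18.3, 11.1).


m = (9.8)/(15.9) = 0.6164
b = y1 - m*x1 = 1.3 - (9.8*2.4)/(15.9) = 1.3 - 1.4792 = -0.1792

y = 0.6164x - 0.1792


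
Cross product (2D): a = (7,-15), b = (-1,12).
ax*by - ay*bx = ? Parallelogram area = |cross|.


cross = 7*12 + 15*(-1) = 84 - 15 = 69
Parallelogram area = |69| = 69

cross = 69, parallelogram area = 69


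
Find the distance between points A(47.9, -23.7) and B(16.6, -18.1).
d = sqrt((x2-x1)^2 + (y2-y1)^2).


dx = 16.6 - 47.9 = -31.3
dy = -18.1 + 23.7 = 5.6
d = sqrt(979.69 + 31.36) = sqrt(1011.05) = 31.7970

31.7970


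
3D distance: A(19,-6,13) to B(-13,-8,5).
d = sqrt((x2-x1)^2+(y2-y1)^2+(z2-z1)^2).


dx=-32, dy=-2, dz=-8
d = sqrt(1024+4+64) = sqrt(1092) = 33.0454

33.0454


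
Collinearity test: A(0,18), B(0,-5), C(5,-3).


0*(-5+ 3) + 0*(-3-18) + 5*(18+ 5)
= 0 + 0 + 115 = 115

No, not collinear (determinant = 115)


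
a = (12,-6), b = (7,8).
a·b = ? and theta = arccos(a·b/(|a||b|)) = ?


a·b = 12*7 - 6*8 = 84 - 48 = 36
|a| = sqrt(144+36) = 13.4164
|b| = sqrt(49+64) = 10.6301
cos(theta) = 36/(sqrt(180)*sqrt(113)) = 36/sqrt(20340) = 0.252422
theta = arccos(36/sqrt(20340)) = 75.3791 degrees

a·b = 36, theta = 75.3791 deg


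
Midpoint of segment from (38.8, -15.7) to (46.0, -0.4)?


Mx = (38.8 + 46.0)/2 = 84.8/2 = 42.4000
My = (-15.7 - 0.4)/2 = -16.1/2 = -8.0500

(42.4000, -8.0500)


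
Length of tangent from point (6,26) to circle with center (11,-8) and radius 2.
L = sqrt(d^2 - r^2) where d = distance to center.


d = sqrt((6-11)^2 + (26+ 8)^2) = sqrt(25+1156) = 34.3657
L = sqrt(1181.0000 - 4) = sqrt(1177.0000) = 34.3074

34.3074


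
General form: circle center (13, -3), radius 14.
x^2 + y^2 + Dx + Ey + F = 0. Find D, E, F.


(x-13)^2 + (y+ 3)^2 = 14^2
D = -2h = -26, E = -2k = 6
F = h^2+k^2-r^2 = 169+9-196 = -18

D = -26, E = 6, F = -18


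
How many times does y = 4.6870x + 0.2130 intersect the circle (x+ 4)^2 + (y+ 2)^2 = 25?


Substitute y = 4.6870x + 0.2130: (x+ 4)^2 + (4.6870x+0.2130+ 2)^2 = 25
Expand to Ax^2 + Bx + C = 0, where b-k = 2.213
A = 1+m^2 = 22.967969
B = 2(m(b-k) - h) = 2(4.6870*2.213 + 4) = 28.744662
C = h^2 + (b-k)^2 - r^2 = 16 + 4.897369 - 25 = -4.102631
disc = B^2-4AC = 826.2556 + 376.9164 = 1203.1720
disc > 0

2 intersection points


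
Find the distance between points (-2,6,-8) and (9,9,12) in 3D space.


dx=11, dy=3, dz=20
d = sqrt(121+9+400) = sqrt(530) = 23.0217

23.0217


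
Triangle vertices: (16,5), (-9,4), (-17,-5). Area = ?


16*(4+ 5) = 144
-9*(-5-5) = 90
-17*(5-4) = -17
sum = 217
Area = |217|/2 = 108.5000

108.5000 sq units


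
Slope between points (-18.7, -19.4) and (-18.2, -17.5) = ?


dy = -17.5 + 19.4 = 1.9
dx = -18.2 + 18.7 = 0.5
m = 1.9/0.5 = 3.8000

m = 3.8000


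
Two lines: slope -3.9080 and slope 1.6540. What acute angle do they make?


m1-m2 = -5.562
1+m1*m2 = -5.463832
tan(theta) = |-5.562/(-5.463832)| = 1.017967
theta = arctan(|-5.562/(-5.463832)|) = 45.5101 degrees (acute angle)

45.5101 degrees


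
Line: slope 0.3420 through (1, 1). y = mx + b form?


y - 1 = 0.3420(x - 1)
y = 0.3420x + 1 - 0.3420*1
y = 0.3420x + 0.6580

y = 0.3420x + 0.6580


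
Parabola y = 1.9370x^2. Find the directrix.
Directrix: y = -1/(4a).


a = 1.9370
1/(4a) = 0.1291
directrix: y = -0.1291 = -0.1291

y = -0.1291


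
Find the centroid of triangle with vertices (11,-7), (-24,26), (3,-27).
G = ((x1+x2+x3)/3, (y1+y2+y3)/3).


Gx = (11- 24+3)/3 = -10/3 = -3.3333
Gy = (-7+26- 27)/3 = -8/3 = -2.6667

G = (-3.3333, -2.6667)


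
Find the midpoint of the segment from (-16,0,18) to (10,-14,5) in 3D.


Mx = (-16+10)/2 = -3.0000
My = (0- 14)/2 = -7.0000
Mz = (18+5)/2 = 11.5000

M = (-3.0000, -7.0000, 11.5000)


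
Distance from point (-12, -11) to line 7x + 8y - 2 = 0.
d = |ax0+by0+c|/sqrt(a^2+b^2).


|7*(-12) + 8*(-11) - 2| = |-174| = 174
sqrt(49 + 64) = sqrt(113) = 10.6301
d = 174/sqrt(113) = 16.3685

16.3685


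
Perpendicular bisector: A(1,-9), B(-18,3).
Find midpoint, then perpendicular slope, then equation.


Midpoint = (-8.5, -3)
Slope of AB = dy/dx = 12/(-19) = -0.6316
Perp slope = -dx/dy = 19/12 = 1.5833
b = My - (perp slope)*Mx = -3 + (-19*(-8.5))/12 = -3 + 13.4583 = 10.4583

y = 1.5833x + 10.4583


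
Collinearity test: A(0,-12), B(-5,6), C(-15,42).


0*(6-42) - 5*(42+ 12) - 15*(-12-6)
= 0 - 270 + 270 = 0

Yes, collinear (determinant = 0)


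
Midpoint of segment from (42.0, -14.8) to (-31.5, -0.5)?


Mx = (42.0 - 31.5)/2 = 10.5/2 = 5.2500
My = (-14.8 - 0.5)/2 = -15.3/2 = -7.6500

(5.2500, -7.6500)


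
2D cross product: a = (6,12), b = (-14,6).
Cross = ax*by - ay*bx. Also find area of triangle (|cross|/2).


cross = 6*6 - 12*(-14) = 36 + 168 = 204
Triangle area = |204|/2 = 204/2 = 102.0000

cross = 204, triangle area = 102.0000


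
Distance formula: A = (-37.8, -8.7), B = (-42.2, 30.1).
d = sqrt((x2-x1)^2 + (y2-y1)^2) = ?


dx = -42.2 + 37.8 = -4.4
dy = 30.1 + 8.7 = 38.8
d = sqrt(19.36 + 1505.44) = sqrt(1524.8) = 39.0487

39.0487


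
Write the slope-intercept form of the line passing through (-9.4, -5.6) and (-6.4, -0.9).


m = (4.7)/(3.0) = 1.5667
b = y1 - m*x1 = -5.6 - (4.7*(-9.4))/(3.0) = -5.6 + 14.7267 = 9.1267

y = 1.5667x + 9.1267


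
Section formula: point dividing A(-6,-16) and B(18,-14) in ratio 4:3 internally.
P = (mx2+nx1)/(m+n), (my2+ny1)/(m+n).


Px = (4*18 + 3*(-6))/7 = 54/7 = 7.7143
Py = (4*(-14) + 3*(-16))/7 = -104/7 = -14.8571

P = (7.7143, -14.8571)


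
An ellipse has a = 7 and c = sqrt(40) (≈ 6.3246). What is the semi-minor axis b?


b^2 = 7^2 - (sqrt(40))^2 = 49 - 40 = 9
b = sqrt(9) = 3

b = 3


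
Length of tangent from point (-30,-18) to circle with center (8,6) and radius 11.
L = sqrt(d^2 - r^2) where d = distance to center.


d = sqrt((-30-8)^2 + (-18-6)^2) = sqrt(1444+576) = 44.9444
L = sqrt(2020.0000 - 121) = sqrt(1899.0000) = 43.5775

43.5775


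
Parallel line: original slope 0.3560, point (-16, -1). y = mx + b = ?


Parallel lines have equal slopes.
m2 = 0.3560
b2 = -1 - 0.3560*(-16) = 4.6960

y = 0.3560x + 4.6960


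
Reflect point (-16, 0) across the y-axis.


Reflection rule for y-axis: (-x, y)
(-16, 0) -> (16, 0)

(16, 0)


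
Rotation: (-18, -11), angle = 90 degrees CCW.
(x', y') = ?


cos(90) = 0, sin(90) = 1
x' = -18*0 + 11*1 = 11
y' = -18*1 - 11*0 = -18

(11, -18)


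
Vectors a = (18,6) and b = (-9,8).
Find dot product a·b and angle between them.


a·b = 18*(-9) + 6*8 = -162 + 48 = -114
|a| = sqrt(324+36) = 18.9737
|b| = sqrt(81+64) = 12.0416
cos(theta) = -114/(sqrt(360)*sqrt(145)) = -114/sqrt(52200) = -0.498964
theta = arccos(-114/sqrt(52200)) = 119.9315 degrees

a·b = -114, theta = 119.9315 deg


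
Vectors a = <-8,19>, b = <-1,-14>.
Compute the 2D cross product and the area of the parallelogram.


cross = -8*(-14) - 19*(-1) = 112 + 19 = 131
Parallelogram area = |131| = 131

cross = 131, parallelogram area = 131


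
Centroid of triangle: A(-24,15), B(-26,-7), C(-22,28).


Gx = (-24- 26- 22)/3 = -72/3 = -24.0000
Gy = (15- 7+28)/3 = 36/3 = 12.0000

G = (-24.0000, 12.0000)


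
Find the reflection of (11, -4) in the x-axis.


Reflection rule for x-axis: (x, -y)
(11, -4) -> (11, 4)

(11, 4)


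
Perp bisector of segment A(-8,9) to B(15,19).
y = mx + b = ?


Midpoint = (3.5, 14)
Slope of AB = dy/dx = 10/23 = 0.4348
Perp slope = -dx/dy = -23/10 = -2.3000
b = My - (perp slope)*Mx = 14 + (23*3.5)/10 = 14 + 8.0500 = 22.0500

y = -2.3000x + 22.0500


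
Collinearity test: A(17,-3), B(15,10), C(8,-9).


17*(10+ 9) + 15*(-9+ 3) + 8*(-3-10)
= 323 - 90 - 104 = 129

No, not collinear (determinant = 129)


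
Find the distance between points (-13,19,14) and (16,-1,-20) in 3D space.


dx=29, dy=-20, dz=-34
d = sqrt(841+400+1156) = sqrt(2397) = 48.9592

48.9592


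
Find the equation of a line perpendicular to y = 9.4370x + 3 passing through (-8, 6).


Perpendicular slope = -1/m1 = -1/9.4370 = -0.1060
b2 = y0 - m2*x0 = 6 - 8/9.4370 = 6 - 0.8477 = 5.1523

y = -0.1060x + 5.1523


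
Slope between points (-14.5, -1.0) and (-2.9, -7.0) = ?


dy = -7.0 + 1.0 = -6.0
dx = -2.9 + 14.5 = 11.6
m = -6.0/11.6 = -0.5172

m = -0.5172


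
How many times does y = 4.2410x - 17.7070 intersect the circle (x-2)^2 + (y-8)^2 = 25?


Substitute y = 4.2410x - 17.7070: (x-2)^2 + (4.2410x- 17.7070-8)^2 = 25
Expand to Ax^2 + Bx + C = 0, where b-k = -25.707
A = 1+m^2 = 18.986081
B = 2(m(b-k) - h) = 2(4.2410*(-25.707) - 2) = -222.046774
C = h^2 + (b-k)^2 - r^2 = 4 + 660.849849 - 25 = 639.849849
disc = B^2-4AC = 49304.7698 - 48592.9642 = 711.8056
disc > 0

2 intersection points


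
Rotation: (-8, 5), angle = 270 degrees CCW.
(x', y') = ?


cos(270) = 0, sin(270) = -1
x' = -8*0 - 5*(-1) = 5
y' = -8*(-1) + 5*0 = 8

(5, 8)


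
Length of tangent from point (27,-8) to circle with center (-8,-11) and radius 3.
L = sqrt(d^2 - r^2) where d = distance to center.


d = sqrt((27+ 8)^2 + (-8+ 11)^2) = sqrt(1225+9) = 35.1283
L = sqrt(1234.0000 - 9) = sqrt(1225.0000) = 35.0000

35.0000


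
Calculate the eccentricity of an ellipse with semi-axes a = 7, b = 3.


c = sqrt(49-9) = sqrt(40) = 6.3246
e = c/a = sqrt(40)/7 = 0.9035

e = 0.9035


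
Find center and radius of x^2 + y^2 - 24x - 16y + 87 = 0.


h = -D/2 = 24/2 = 12
k = -E/2 = 16/2 = 8
r^2 = h^2 + k^2 - F = 144 + 64 - 87 = 121
r = 11

Center (12, 8), radius = 11


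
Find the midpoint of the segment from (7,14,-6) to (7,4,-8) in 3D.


Mx = (7+7)/2 = 7.0000
My = (14+4)/2 = 9.0000
Mz = (-6- 8)/2 = -7.0000

M = (7.0000, 9.0000, -7.0000)


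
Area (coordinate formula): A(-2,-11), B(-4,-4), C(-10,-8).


-2*(-4+ 8) = -8
-4*(-8+ 11) = -12
-10*(-11+ 4) = 70
sum = 50
Area = |50|/2 = 25.0000

25.0000 sq units


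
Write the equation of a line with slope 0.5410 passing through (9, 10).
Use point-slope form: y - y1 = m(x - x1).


y - 10 = 0.5410(x - 9)
y = 0.5410x + 10 - 0.5410*9
y = 0.5410x + 5.1310

y = 0.5410x + 5.1310
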